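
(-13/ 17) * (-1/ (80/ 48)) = 39/ 85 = 0.46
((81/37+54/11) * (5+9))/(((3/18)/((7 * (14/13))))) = 23782248/5291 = 4494.85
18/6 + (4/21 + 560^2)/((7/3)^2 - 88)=-19741209/5201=-3795.66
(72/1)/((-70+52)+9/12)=-96/23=-4.17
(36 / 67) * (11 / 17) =396 / 1139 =0.35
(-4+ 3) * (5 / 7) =-0.71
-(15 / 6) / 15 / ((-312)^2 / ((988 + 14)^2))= -27889 / 16224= -1.72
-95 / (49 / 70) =-950 / 7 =-135.71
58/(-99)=-0.59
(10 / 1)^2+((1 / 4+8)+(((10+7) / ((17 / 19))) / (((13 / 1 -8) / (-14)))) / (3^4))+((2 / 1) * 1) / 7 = 1223347 / 11340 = 107.88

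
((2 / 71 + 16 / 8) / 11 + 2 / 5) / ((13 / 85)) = 38794 / 10153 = 3.82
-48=-48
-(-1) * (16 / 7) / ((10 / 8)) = 64 / 35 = 1.83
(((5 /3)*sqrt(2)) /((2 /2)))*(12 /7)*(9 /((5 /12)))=432*sqrt(2) /7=87.28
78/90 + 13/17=416/255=1.63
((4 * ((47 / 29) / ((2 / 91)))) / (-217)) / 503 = -1222 / 452197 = -0.00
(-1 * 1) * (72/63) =-8/7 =-1.14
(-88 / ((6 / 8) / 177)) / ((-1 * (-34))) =-10384 / 17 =-610.82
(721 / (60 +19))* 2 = 1442 / 79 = 18.25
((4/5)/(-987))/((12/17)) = -17/14805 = -0.00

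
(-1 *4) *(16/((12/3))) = -16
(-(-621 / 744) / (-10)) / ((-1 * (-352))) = -207 / 872960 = -0.00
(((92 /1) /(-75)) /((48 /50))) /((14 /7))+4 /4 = 13 /36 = 0.36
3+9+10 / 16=101 / 8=12.62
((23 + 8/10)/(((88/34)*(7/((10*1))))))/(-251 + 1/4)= -34/649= -0.05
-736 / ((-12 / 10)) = 1840 / 3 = 613.33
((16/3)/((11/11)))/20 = 4/15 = 0.27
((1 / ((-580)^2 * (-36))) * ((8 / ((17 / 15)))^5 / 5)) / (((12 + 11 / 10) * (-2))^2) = -8640000 / 20491945586657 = -0.00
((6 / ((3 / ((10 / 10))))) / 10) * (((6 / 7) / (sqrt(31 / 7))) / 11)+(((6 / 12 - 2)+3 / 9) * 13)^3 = -753571 / 216+6 * sqrt(217) / 11935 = -3488.75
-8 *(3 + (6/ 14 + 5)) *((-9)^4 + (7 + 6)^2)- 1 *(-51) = -453743.29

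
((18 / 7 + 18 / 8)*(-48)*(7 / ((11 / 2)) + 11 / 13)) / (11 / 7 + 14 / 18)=-1104435 / 5291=-208.74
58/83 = 0.70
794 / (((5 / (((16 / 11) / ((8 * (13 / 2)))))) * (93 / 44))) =12704 / 6045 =2.10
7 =7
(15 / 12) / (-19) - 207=-15737 / 76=-207.07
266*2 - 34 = 498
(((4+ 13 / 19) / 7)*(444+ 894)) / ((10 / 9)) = 535869 / 665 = 805.82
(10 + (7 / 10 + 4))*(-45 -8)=-779.10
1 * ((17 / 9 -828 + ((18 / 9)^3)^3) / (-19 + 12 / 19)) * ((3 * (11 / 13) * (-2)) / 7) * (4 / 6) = -8.27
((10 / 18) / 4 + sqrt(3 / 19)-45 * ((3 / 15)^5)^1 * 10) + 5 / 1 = sqrt(57) / 19 + 22477 / 4500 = 5.39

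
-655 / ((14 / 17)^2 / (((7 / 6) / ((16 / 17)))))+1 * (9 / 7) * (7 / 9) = -3215327 / 2688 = -1196.18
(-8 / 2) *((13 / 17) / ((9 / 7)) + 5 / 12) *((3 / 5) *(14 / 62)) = -4333 / 7905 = -0.55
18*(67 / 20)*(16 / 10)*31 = 74772 / 25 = 2990.88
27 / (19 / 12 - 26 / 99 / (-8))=2673 / 160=16.71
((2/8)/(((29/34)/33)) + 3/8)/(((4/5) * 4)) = 11655/3712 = 3.14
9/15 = 0.60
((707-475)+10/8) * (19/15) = 5909/20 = 295.45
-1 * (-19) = 19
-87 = -87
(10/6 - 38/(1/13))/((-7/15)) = 1055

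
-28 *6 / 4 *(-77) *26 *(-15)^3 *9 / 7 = -364864500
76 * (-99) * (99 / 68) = -186219 / 17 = -10954.06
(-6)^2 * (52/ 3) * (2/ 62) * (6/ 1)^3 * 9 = 1213056/ 31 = 39130.84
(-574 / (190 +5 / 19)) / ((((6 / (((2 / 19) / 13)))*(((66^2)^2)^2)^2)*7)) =-41 / 9137889071208820356072617075834880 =-0.00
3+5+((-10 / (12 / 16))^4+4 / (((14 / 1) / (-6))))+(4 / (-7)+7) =31617.65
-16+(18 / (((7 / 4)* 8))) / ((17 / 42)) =-218 / 17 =-12.82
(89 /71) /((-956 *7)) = -89 /475132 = -0.00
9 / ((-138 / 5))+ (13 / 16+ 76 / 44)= 8961 / 4048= 2.21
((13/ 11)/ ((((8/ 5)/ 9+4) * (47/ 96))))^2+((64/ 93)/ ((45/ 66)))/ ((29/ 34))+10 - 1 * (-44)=55.52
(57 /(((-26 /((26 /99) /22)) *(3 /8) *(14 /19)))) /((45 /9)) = -722 /38115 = -0.02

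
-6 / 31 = -0.19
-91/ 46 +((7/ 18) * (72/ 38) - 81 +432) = 305689/ 874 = 349.76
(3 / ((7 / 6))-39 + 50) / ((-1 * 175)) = -19 / 245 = -0.08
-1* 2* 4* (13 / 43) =-104 / 43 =-2.42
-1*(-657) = 657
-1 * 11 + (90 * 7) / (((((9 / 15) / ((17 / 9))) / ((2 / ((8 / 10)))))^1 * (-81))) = -72.21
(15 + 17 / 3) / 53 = 62 / 159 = 0.39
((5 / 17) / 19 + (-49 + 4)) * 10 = -145300 / 323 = -449.85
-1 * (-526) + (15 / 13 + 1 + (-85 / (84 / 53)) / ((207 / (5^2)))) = 521.68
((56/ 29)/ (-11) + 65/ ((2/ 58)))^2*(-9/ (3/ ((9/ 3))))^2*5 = 146412515957805/ 101761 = 1438788101.12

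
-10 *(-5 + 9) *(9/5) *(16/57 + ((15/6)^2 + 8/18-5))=-142.21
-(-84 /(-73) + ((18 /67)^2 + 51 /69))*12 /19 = -177451116 /143203589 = -1.24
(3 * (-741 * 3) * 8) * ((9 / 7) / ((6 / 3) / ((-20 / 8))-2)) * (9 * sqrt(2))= 10803780 * sqrt(2) / 49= 311813.31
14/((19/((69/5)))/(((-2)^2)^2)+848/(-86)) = -664608/464011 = -1.43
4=4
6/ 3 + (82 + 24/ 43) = 3636/ 43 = 84.56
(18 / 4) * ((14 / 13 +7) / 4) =945 / 104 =9.09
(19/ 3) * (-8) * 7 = -1064/ 3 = -354.67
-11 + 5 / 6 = -61 / 6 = -10.17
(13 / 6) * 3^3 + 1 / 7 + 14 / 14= 835 / 14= 59.64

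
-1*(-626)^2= -391876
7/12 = 0.58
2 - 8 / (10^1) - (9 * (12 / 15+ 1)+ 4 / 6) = -47 / 3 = -15.67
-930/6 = -155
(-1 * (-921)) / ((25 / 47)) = 43287 / 25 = 1731.48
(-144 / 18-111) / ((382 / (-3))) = 357 / 382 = 0.93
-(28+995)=-1023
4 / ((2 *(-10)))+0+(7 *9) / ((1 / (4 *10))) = 12599 / 5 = 2519.80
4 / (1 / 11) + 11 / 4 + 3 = 199 / 4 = 49.75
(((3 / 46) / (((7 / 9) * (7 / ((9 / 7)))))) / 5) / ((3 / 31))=2511 / 78890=0.03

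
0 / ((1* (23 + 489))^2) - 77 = -77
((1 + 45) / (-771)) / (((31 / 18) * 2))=-0.02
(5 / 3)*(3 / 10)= 1 / 2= 0.50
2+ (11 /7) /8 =123 /56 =2.20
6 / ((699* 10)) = 0.00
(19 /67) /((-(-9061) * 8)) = 19 /4856696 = 0.00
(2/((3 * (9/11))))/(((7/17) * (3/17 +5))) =289/756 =0.38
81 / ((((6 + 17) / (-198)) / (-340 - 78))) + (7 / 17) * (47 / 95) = 10826780227 / 37145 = 291473.42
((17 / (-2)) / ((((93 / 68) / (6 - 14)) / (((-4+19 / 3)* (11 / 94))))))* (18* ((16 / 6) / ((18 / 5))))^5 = 18229657600000 / 3186459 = 5720976.67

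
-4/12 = -1/3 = -0.33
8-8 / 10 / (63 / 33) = 796 / 105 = 7.58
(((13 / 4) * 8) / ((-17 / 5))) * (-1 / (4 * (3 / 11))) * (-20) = -7150 / 51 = -140.20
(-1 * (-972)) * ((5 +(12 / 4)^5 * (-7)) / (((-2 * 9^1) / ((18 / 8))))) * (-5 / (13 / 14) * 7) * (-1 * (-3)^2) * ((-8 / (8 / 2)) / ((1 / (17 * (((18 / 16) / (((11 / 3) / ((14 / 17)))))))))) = -85876141680 / 143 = -600532459.30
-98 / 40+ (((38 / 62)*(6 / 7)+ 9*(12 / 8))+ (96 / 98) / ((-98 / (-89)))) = 18555611 / 1488620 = 12.46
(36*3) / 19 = 108 / 19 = 5.68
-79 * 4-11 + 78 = -249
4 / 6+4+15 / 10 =37 / 6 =6.17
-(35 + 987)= -1022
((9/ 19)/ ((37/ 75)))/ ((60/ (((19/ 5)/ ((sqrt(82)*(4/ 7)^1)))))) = 63*sqrt(82)/ 48544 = 0.01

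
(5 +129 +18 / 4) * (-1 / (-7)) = 277 / 14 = 19.79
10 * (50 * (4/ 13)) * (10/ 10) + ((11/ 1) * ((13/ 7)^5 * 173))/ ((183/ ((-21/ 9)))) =-6549119527/ 17135937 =-382.19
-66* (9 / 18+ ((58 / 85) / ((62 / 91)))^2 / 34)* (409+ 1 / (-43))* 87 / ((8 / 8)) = -6311132632047276 / 5075497475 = -1243451.04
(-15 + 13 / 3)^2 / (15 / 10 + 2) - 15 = 1103 / 63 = 17.51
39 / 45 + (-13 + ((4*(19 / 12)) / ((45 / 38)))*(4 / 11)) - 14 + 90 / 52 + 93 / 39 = -155005 / 7722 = -20.07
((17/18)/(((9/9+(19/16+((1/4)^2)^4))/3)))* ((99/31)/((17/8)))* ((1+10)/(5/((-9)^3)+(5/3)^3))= 3853910016/832051315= 4.63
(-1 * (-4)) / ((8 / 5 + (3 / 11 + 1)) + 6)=55 / 122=0.45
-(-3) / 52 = 3 / 52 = 0.06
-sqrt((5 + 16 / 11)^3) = -71 * sqrt(781) / 121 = -16.40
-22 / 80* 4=-11 / 10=-1.10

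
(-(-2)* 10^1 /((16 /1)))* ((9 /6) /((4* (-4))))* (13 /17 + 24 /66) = -3165 /23936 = -0.13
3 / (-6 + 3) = -1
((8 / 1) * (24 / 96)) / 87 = 2 / 87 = 0.02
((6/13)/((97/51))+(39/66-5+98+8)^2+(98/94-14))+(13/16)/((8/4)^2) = 4731089605343/458963648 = 10308.20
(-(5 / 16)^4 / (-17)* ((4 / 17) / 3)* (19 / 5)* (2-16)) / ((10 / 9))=-9975 / 4734976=-0.00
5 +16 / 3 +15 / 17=572 / 51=11.22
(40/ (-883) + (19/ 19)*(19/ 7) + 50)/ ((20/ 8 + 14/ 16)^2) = 20835008/ 4505949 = 4.62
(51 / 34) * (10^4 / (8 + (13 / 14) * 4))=52500 / 41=1280.49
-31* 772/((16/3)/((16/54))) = -11966/9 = -1329.56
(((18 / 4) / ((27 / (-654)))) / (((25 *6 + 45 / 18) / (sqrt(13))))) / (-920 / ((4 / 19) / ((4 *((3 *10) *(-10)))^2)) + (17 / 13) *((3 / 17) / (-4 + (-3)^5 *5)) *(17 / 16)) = 0.00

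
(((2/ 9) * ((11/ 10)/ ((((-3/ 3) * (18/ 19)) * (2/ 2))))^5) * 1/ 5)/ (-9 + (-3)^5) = 398778220049/ 1071385056000000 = 0.00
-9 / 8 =-1.12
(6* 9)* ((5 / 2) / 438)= 45 / 146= 0.31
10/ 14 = 5/ 7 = 0.71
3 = 3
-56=-56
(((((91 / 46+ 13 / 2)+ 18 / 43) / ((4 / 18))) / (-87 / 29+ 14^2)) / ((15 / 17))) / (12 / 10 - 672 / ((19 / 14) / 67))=-947359 / 133680325196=-0.00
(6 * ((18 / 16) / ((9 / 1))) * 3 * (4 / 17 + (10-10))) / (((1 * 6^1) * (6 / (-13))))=-13 / 68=-0.19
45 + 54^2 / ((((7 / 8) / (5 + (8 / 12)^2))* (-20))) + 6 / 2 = -4296 / 5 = -859.20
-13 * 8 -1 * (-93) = -11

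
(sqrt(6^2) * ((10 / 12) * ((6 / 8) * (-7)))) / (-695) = 21 / 556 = 0.04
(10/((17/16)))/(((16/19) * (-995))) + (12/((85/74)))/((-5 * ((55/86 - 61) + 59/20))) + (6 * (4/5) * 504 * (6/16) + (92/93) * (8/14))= 493546543730278/543678936045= 907.79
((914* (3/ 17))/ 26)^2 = 1879641/ 48841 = 38.48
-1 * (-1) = 1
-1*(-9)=9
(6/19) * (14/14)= 6/19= 0.32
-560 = -560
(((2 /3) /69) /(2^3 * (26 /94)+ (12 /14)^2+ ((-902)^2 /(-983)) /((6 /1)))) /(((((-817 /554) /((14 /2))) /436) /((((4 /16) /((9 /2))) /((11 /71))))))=135884556999716 /2558428629934419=0.05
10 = 10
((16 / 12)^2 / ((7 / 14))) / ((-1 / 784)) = -25088 / 9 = -2787.56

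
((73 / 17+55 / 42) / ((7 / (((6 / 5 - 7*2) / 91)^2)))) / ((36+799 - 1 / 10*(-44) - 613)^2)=512128 / 1657379305491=0.00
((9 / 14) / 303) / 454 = 3 / 641956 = 0.00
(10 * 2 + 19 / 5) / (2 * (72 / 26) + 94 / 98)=75803 / 20695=3.66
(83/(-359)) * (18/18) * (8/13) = -664/4667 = -0.14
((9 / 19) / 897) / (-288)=-1 / 545376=-0.00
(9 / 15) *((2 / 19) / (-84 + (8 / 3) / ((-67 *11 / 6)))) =-2211 / 2941390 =-0.00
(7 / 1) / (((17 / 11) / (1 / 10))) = 77 / 170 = 0.45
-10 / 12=-5 / 6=-0.83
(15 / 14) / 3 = 5 / 14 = 0.36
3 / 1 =3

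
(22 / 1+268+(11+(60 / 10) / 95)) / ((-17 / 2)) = -57202 / 1615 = -35.42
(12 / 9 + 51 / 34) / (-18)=-17 / 108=-0.16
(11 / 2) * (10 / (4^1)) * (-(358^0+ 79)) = -1100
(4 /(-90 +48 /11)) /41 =-22 /19311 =-0.00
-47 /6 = -7.83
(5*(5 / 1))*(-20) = -500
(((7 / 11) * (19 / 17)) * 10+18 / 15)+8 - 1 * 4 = 11512 / 935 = 12.31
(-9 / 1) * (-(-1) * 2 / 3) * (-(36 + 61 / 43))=224.51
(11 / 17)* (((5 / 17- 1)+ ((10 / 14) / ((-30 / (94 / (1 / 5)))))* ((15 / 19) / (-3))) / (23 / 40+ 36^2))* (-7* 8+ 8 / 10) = -122953952 / 1993458131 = -0.06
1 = 1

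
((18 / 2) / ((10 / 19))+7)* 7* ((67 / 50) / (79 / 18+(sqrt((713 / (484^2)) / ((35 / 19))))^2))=417024112428 / 8099521075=51.49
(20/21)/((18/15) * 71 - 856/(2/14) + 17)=-100/618429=-0.00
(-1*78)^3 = -474552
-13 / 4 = -3.25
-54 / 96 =-9 / 16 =-0.56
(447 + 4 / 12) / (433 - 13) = 671 / 630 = 1.07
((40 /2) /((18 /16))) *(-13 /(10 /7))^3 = -3014284 /225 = -13396.82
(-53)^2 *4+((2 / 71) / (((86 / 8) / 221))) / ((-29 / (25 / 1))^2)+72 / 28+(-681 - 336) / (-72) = 1618020573523 / 143784088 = 11253.13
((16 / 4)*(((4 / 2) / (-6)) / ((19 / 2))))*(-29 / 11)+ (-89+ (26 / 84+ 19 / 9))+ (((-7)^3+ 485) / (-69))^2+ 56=-25.97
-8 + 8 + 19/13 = 19/13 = 1.46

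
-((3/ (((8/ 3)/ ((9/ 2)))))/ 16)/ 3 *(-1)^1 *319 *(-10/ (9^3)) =-1595/ 3456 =-0.46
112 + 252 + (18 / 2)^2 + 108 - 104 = 449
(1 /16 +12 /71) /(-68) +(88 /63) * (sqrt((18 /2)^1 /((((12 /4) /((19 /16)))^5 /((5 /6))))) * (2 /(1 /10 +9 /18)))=-263 /77248 +19855 * sqrt(190) /217728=1.25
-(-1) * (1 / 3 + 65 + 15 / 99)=2161 / 33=65.48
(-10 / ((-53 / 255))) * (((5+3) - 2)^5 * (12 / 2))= 118972800 / 53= 2244769.81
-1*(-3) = 3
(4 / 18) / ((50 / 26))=26 / 225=0.12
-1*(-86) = 86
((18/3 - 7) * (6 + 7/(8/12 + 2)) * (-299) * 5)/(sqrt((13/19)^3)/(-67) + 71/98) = 1366258713365 * sqrt(247)/103461031402 + 3683272628746165/206922062804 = 18007.83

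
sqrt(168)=2 * sqrt(42)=12.96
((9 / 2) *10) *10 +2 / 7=3152 / 7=450.29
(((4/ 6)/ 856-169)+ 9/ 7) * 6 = -1507409/ 1498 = -1006.28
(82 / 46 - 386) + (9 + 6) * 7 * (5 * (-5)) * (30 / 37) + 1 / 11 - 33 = -23828471 / 9361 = -2545.50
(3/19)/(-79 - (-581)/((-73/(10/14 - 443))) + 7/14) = 438/9547025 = 0.00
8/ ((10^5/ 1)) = 1/ 12500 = 0.00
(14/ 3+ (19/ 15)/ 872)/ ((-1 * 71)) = -20353/ 309560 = -0.07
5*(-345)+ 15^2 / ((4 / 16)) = -825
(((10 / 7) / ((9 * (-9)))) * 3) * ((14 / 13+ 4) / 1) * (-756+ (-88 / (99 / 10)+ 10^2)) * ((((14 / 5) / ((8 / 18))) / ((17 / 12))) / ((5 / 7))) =216832 / 195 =1111.96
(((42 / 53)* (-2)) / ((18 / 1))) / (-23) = 14 / 3657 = 0.00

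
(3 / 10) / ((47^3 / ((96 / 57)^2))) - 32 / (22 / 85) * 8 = -2038917586304 / 2061405665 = -989.09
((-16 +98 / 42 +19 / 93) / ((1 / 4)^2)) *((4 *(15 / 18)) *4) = -801280 / 279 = -2871.97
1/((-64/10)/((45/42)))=-75/448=-0.17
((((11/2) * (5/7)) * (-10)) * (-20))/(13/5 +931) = 6875/8169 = 0.84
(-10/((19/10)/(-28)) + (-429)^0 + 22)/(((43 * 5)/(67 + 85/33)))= 2477384/44935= 55.13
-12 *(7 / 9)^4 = -9604 / 2187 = -4.39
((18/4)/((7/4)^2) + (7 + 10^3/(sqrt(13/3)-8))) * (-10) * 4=40000 * sqrt(39)/179 + 44068600/8771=6419.88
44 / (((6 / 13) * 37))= 286 / 111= 2.58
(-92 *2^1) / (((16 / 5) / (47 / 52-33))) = 191935 / 104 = 1845.53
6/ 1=6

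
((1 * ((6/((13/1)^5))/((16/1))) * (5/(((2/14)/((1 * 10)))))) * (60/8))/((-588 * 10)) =-75/166339264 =-0.00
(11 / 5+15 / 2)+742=7517 / 10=751.70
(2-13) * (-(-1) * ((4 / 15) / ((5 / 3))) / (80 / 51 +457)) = -2244 / 584675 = -0.00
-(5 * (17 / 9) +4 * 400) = -14485 / 9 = -1609.44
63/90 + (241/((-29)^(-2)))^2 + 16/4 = 410795877657/10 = 41079587765.70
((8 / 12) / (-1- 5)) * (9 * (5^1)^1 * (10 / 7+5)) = -225 / 7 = -32.14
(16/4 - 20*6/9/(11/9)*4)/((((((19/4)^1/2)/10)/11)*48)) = -2180/57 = -38.25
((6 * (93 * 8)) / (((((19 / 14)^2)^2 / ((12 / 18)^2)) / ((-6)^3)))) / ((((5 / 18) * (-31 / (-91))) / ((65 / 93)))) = -3769483640832 / 4039951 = -933051.82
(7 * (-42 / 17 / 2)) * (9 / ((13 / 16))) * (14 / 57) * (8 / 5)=-790272 / 20995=-37.64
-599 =-599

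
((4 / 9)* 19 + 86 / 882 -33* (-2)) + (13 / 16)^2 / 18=16839257 / 225792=74.58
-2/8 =-1/4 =-0.25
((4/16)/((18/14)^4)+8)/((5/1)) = 212353/131220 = 1.62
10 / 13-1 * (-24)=322 / 13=24.77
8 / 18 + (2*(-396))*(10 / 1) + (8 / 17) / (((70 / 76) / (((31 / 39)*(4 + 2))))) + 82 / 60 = -220422035 / 27846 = -7915.75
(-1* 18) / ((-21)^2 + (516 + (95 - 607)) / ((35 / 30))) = -42 / 1037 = -0.04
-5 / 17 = -0.29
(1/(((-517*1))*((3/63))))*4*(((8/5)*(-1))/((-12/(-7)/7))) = 2744/2585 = 1.06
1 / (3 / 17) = 17 / 3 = 5.67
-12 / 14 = -6 / 7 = -0.86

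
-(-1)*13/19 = 13/19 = 0.68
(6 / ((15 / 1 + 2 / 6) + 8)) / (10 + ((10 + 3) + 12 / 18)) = 27 / 2485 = 0.01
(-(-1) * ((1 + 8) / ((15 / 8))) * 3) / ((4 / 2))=7.20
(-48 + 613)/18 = 565/18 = 31.39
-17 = -17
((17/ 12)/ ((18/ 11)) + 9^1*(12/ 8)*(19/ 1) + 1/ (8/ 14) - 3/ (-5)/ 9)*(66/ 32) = 3079087/ 5760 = 534.56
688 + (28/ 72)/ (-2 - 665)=688.00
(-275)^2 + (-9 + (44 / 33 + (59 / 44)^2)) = 439195915 / 5808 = 75619.13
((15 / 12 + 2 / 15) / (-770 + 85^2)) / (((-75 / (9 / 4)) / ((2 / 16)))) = -83 / 103280000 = -0.00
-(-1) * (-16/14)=-8/7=-1.14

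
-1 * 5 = -5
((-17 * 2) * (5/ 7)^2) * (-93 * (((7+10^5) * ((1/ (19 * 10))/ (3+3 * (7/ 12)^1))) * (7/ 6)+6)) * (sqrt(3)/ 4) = 1930240265 * sqrt(3)/ 35378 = 94501.50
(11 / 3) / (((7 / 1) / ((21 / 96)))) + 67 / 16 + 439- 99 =33053 / 96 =344.30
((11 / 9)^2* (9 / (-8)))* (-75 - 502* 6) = 41503 / 8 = 5187.88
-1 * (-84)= 84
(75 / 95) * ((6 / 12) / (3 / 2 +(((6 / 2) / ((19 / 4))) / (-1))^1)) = 5 / 11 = 0.45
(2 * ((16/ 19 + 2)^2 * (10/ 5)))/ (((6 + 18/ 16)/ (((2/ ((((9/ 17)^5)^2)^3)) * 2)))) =4195054451617159964955648526741616050688/ 1196547138311555308249158507513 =3505966724.84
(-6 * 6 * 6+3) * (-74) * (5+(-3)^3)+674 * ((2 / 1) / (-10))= -346898.80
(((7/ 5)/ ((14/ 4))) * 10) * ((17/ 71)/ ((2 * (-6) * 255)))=-1/ 3195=-0.00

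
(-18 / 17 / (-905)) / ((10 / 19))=171 / 76925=0.00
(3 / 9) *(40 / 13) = 40 / 39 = 1.03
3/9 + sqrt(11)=1/3 + sqrt(11)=3.65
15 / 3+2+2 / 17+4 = 189 / 17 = 11.12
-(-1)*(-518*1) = -518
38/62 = 19/31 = 0.61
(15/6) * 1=5/2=2.50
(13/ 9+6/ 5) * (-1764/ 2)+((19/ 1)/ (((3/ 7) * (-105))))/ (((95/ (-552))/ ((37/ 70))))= -6119146/ 2625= -2331.10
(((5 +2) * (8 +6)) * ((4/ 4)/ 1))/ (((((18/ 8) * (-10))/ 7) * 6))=-5.08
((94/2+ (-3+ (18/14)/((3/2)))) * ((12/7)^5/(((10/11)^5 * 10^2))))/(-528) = -186189597/9191328125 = -0.02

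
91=91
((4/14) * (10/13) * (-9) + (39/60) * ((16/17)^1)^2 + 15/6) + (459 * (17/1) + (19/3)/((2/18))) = 2067390099/262990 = 7861.10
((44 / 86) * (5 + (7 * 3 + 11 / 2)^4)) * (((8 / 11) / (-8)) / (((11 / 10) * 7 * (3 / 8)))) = -3757410 / 473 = -7943.78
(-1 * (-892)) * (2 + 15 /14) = 19178 /7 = 2739.71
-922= -922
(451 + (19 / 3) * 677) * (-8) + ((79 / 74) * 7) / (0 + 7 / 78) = -4198693 / 111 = -37826.06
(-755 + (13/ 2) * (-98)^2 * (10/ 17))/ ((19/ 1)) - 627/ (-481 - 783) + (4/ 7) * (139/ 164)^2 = 9098377520835/ 4804136624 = 1893.86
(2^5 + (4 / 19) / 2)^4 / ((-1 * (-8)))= 17307301250 / 130321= 132805.16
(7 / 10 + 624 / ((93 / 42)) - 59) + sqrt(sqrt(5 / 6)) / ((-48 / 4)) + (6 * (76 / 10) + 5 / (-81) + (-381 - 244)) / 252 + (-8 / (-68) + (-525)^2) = -5^(1 / 4) * 6^(3 / 4) / 72 + 105975468542 / 384183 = 275846.25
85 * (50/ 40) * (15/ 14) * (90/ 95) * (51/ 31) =2926125/ 16492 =177.43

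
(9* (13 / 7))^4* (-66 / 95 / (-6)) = 2061275931 / 228095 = 9036.92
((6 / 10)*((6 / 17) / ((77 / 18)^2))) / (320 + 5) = 5832 / 163788625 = 0.00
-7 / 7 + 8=7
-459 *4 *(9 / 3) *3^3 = -148716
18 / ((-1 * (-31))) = 18 / 31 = 0.58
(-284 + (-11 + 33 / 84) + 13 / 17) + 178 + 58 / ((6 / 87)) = 345175 / 476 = 725.16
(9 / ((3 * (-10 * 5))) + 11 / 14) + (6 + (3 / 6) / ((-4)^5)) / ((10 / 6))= 1550231 / 358400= 4.33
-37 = -37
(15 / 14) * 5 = 5.36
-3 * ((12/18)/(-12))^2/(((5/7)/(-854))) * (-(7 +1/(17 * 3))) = -535031/6885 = -77.71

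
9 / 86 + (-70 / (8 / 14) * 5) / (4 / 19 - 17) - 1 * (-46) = 1132830 / 13717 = 82.59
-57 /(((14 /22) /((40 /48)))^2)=-57475 /588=-97.75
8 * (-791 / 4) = -1582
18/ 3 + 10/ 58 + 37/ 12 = 3221/ 348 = 9.26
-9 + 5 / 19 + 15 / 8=-1043 / 152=-6.86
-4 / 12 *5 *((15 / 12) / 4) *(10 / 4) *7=-875 / 96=-9.11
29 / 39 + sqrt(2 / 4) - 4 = -127 / 39 + sqrt(2) / 2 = -2.55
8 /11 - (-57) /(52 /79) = 87.32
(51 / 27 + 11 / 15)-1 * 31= -1277 / 45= -28.38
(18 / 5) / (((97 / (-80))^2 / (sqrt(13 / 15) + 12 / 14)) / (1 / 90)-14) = 36794880 / 1268568133 + 2011392*sqrt(195) / 906120095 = 0.06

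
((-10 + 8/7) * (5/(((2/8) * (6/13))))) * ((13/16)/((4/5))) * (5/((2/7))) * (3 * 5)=-3274375/32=-102324.22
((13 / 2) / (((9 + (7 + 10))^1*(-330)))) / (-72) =1 / 95040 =0.00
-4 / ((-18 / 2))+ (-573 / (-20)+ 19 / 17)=92449 / 3060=30.21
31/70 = 0.44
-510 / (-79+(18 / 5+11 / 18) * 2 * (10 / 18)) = 4131 / 602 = 6.86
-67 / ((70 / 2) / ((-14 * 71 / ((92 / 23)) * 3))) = 1427.10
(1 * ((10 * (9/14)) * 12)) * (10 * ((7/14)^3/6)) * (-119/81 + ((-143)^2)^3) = 8657873911083125/63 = 137426570017192.46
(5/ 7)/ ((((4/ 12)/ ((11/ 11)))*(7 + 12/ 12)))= 15/ 56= 0.27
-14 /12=-7 /6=-1.17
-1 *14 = -14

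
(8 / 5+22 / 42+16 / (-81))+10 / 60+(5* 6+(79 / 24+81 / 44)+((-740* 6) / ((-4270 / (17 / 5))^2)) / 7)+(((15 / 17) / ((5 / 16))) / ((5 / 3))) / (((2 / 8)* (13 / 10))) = 10665384405101171 / 251318100033000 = 42.44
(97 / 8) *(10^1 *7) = 3395 / 4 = 848.75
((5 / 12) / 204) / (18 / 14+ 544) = 35 / 9344016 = 0.00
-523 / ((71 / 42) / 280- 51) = 6150480 / 599689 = 10.26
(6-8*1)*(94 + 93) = -374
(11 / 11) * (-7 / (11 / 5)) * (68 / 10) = -238 / 11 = -21.64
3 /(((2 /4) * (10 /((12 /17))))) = 0.42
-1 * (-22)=22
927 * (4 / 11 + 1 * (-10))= -98262 / 11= -8932.91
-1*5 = -5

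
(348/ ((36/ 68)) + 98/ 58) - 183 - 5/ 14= 579361/ 1218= 475.67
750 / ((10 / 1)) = 75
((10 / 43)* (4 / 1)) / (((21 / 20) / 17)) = 13600 / 903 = 15.06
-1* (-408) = 408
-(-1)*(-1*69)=-69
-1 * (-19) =19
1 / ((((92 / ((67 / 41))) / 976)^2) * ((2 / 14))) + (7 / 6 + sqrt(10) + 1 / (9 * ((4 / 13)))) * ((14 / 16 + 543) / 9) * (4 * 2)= 4351 * sqrt(10) / 9 + 818940843817 / 288116676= 4371.18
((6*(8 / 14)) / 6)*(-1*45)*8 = -1440 / 7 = -205.71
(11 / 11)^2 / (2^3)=1 / 8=0.12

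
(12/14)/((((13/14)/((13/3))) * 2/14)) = 28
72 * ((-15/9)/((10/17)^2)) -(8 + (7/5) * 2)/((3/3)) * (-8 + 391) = -22416/5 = -4483.20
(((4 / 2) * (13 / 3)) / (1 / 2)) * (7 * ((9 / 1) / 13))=84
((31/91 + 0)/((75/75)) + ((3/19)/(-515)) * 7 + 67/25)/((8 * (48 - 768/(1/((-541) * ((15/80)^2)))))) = 13438949/521972997000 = 0.00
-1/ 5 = -0.20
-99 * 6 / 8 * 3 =-891 / 4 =-222.75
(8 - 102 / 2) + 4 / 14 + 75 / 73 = -21302 / 511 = -41.69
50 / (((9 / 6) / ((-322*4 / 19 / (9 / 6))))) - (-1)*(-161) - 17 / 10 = -2854217 / 1710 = -1669.13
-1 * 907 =-907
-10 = -10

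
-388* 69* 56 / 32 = -46851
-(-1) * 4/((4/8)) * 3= 24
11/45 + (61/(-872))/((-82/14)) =412487/1608840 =0.26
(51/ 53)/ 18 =17/ 318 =0.05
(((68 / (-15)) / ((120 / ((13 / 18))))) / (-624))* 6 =17 / 64800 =0.00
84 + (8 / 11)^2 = 10228 / 121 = 84.53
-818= -818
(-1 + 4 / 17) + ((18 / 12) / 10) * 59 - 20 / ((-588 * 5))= 404443 / 49980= 8.09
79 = 79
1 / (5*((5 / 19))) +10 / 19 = 611 / 475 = 1.29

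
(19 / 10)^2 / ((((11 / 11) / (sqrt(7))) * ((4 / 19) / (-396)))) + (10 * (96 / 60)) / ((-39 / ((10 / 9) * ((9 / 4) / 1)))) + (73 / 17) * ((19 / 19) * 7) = 19249 / 663 - 679041 * sqrt(7) / 100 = -17936.70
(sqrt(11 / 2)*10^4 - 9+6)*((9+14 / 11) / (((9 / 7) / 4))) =-3164 / 33+15820000*sqrt(22) / 99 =749423.08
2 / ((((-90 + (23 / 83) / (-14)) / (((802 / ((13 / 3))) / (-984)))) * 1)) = 232981 / 55753399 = 0.00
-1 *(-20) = 20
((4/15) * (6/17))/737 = 8/62645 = 0.00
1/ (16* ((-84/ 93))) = -0.07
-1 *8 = -8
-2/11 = -0.18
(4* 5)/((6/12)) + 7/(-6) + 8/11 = 2611/66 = 39.56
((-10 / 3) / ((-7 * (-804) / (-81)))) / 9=5 / 938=0.01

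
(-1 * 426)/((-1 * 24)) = 71/4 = 17.75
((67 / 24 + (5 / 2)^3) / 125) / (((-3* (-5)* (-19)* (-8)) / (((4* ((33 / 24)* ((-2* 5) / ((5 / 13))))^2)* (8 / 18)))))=4519229 / 30780000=0.15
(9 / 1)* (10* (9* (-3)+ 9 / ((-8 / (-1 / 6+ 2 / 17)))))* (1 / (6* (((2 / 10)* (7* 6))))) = -26175 / 544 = -48.12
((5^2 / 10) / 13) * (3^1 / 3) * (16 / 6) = 20 / 39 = 0.51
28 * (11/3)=308/3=102.67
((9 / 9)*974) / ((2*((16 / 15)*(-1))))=-7305 / 16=-456.56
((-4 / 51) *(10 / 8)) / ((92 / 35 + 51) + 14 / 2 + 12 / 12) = -175 / 110007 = -0.00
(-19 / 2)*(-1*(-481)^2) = 4395859 / 2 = 2197929.50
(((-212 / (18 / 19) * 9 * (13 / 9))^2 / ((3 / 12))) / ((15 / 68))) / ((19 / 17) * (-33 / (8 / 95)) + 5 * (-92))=-25357909611008 / 148381875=-170896.27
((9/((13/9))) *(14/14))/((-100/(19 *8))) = -3078/325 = -9.47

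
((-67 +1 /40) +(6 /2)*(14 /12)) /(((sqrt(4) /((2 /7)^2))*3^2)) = -2539 /8820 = -0.29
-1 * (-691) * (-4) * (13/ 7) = -35932/ 7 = -5133.14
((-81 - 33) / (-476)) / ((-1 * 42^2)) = -19 / 139944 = -0.00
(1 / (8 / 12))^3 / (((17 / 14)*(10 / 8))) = 189 / 85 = 2.22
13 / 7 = 1.86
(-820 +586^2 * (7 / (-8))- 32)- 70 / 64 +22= -9641683 / 32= -301302.59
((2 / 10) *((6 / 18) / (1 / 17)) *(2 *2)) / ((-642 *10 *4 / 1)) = -17 / 96300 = -0.00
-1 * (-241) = 241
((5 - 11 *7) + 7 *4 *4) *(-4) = -160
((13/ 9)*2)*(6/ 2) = 26/ 3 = 8.67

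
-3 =-3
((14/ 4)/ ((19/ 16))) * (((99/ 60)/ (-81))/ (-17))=154/ 43605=0.00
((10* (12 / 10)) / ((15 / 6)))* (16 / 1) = 384 / 5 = 76.80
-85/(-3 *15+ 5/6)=102/53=1.92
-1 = -1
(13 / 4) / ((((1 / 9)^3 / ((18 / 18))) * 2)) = 9477 / 8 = 1184.62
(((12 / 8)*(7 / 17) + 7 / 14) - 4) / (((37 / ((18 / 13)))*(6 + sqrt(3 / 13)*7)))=-0.01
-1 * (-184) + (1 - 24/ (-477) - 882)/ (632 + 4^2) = 18817817/ 103032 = 182.64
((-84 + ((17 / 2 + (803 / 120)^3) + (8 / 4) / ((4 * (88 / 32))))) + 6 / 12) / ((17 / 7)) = 1759657487 / 19008000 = 92.57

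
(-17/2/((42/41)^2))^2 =816644929/12446784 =65.61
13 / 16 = 0.81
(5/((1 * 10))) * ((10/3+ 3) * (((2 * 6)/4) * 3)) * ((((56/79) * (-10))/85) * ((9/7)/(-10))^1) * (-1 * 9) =-18468/6715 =-2.75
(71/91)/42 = 71/3822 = 0.02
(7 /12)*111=259 /4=64.75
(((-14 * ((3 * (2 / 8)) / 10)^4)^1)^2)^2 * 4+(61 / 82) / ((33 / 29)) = 593577902080139839554644713 / 907982929920000000000000000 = 0.65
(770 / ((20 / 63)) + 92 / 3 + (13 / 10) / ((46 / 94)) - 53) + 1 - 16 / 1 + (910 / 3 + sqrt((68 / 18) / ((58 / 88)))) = 2 * sqrt(10846) / 87 + 309828 / 115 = 2696.55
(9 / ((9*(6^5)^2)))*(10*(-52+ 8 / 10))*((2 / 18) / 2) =-1 / 2125764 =-0.00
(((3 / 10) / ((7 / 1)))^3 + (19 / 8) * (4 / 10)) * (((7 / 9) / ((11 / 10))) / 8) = 325877 / 3880800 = 0.08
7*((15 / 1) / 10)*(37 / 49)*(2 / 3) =5.29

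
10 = 10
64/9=7.11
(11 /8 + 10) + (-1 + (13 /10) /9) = 3787 /360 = 10.52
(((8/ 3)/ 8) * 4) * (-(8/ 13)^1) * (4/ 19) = -128/ 741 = -0.17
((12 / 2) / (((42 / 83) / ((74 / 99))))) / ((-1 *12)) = -3071 / 4158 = -0.74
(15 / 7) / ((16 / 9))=135 / 112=1.21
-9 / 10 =-0.90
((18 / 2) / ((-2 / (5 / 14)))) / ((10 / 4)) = -9 / 14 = -0.64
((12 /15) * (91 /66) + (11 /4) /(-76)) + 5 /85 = 959881 /852720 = 1.13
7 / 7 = 1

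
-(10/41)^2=-100/1681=-0.06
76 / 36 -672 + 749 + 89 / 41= 29993 / 369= 81.28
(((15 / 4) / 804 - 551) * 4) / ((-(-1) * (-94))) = 590667 / 25192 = 23.45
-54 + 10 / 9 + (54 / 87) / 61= -841882 / 15921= -52.88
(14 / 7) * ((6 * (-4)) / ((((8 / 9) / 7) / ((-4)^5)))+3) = 387078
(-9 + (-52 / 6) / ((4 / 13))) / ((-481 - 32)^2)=-223 / 1579014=-0.00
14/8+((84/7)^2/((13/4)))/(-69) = 1325/1196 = 1.11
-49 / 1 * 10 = -490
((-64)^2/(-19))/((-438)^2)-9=-8202355/911259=-9.00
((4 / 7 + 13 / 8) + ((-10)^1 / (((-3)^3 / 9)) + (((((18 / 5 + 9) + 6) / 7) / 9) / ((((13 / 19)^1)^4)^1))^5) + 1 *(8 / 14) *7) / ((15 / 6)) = 27101424335254261993106833540801133 / 4851136972372152991800412681312500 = 5.59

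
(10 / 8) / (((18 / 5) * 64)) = 25 / 4608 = 0.01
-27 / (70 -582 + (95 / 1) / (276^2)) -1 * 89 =-3469122761 / 39002017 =-88.95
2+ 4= 6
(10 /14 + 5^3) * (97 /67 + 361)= 21369920 /469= 45564.86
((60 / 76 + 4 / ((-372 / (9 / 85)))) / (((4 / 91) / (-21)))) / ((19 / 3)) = -56567511 / 951235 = -59.47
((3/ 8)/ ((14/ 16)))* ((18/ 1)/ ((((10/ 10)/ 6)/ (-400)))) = -129600/ 7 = -18514.29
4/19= 0.21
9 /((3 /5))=15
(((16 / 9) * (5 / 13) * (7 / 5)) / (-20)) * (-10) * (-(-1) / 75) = 56 / 8775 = 0.01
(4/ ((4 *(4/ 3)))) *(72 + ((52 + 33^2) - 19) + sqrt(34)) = 3 *sqrt(34)/ 4 + 1791/ 2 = 899.87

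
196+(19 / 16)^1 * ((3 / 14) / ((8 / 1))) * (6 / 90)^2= 26342419 / 134400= 196.00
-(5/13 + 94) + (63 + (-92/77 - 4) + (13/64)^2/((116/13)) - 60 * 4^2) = -473982071139/475611136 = -996.57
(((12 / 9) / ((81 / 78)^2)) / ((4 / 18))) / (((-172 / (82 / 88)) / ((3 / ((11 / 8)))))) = -27716 / 421443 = -0.07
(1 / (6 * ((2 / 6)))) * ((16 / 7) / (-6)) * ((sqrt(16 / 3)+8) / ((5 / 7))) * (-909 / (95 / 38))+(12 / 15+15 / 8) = 3232 * sqrt(3) / 25+155671 / 200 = 1002.27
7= 7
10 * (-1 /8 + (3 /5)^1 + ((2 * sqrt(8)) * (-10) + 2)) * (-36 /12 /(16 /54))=-8019 /32 + 4050 * sqrt(2)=5476.97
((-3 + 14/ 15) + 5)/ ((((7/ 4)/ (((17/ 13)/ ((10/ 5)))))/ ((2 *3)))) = 2992/ 455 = 6.58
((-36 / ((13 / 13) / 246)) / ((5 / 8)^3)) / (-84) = 377856 / 875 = 431.84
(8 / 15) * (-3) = -8 / 5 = -1.60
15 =15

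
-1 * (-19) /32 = 19 /32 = 0.59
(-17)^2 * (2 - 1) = 289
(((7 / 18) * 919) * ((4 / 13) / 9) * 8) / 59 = 102928 / 62127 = 1.66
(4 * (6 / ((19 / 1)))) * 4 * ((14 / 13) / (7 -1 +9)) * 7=3136 / 1235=2.54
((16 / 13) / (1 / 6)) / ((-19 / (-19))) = 96 / 13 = 7.38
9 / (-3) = -3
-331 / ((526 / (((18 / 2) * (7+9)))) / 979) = -23331528 / 263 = -88713.03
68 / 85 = 4 / 5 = 0.80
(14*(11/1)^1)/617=154/617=0.25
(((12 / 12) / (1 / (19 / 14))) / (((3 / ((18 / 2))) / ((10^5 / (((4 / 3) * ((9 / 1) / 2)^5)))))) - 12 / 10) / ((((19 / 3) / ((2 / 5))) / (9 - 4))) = 75448876 / 1454355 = 51.88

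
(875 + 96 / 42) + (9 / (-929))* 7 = 877.22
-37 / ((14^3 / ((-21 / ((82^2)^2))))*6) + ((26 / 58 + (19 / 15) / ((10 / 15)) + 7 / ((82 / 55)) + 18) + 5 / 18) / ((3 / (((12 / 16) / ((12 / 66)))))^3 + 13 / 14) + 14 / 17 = 20.10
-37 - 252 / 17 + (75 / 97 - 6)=-94076 / 1649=-57.05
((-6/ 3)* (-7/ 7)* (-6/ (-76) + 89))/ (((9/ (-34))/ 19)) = -115090/ 9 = -12787.78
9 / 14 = 0.64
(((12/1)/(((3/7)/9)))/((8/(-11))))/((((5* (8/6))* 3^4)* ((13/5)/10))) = -385/156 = -2.47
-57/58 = -0.98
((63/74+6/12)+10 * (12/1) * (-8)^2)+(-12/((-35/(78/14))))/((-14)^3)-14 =47680110111/6218590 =7667.35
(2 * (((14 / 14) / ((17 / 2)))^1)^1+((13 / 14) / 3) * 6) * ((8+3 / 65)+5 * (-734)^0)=211152 / 7735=27.30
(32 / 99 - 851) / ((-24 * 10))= 84217 / 23760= 3.54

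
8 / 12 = 2 / 3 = 0.67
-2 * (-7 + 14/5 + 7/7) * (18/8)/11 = 72/55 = 1.31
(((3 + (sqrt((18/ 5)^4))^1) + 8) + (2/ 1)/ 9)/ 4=5441/ 900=6.05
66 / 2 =33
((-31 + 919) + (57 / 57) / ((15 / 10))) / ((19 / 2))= 5332 / 57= 93.54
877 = 877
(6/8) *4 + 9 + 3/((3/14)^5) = 538796/81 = 6651.80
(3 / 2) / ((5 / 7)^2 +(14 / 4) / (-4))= -588 / 143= -4.11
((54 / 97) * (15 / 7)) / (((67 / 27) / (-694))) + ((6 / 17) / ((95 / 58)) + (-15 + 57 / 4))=-98205546129 / 293884780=-334.16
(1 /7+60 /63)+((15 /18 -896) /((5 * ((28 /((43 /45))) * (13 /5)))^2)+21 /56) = 2356897121 /1609826400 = 1.46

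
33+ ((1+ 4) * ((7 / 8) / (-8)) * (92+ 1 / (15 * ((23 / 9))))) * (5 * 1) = -321829 / 1472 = -218.63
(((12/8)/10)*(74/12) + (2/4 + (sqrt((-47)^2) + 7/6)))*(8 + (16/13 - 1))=636757/1560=408.18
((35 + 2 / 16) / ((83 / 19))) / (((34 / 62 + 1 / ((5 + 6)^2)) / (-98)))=-981302861 / 693216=-1415.58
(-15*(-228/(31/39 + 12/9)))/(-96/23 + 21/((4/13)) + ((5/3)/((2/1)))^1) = 7362576/297389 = 24.76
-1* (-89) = 89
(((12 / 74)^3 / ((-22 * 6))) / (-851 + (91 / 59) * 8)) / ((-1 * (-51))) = 354 / 468689524391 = 0.00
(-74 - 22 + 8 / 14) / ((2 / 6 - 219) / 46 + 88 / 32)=184368 / 3871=47.63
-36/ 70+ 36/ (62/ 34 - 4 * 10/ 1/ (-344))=447768/ 24815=18.04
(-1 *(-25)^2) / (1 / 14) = -8750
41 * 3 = 123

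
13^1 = 13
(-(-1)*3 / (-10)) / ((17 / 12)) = -18 / 85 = -0.21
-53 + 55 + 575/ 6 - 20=467/ 6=77.83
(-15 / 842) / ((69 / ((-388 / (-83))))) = -0.00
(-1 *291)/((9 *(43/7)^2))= -4753/5547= -0.86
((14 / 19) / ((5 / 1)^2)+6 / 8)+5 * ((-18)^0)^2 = 10981 / 1900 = 5.78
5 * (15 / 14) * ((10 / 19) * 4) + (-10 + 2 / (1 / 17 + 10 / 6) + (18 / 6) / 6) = 17189 / 5852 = 2.94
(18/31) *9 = 162/31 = 5.23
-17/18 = -0.94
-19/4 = -4.75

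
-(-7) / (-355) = -7 / 355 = -0.02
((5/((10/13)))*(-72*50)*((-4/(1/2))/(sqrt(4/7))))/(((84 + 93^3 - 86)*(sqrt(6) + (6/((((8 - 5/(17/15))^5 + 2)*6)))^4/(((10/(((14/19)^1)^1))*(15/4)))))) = -46047485392545281485865926958238573238767891321988074343729095000000*sqrt(7)/15333283300630951282520157358174282758546021510598229969141264055753793219179796429 + 5055462738874412765662357724683152757178006592728410944794073072060590097656250000*sqrt(42)/260665816110726171802842675088962806895282365680169909475401488947814484726056539293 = 0.13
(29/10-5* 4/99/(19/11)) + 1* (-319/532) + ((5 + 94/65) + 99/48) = 2662069/248976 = 10.69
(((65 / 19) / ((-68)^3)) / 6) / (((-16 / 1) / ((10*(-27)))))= -2925 / 95587328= -0.00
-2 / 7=-0.29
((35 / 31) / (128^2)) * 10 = 175 / 253952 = 0.00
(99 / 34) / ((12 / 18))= 297 / 68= 4.37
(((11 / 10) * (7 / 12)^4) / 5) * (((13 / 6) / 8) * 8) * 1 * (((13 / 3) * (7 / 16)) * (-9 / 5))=-31244213 / 165888000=-0.19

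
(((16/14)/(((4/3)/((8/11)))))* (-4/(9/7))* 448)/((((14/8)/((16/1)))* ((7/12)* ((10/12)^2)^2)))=-1358954496/48125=-28238.02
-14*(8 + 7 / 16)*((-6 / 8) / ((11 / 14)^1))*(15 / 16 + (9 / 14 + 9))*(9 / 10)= 6047055 / 5632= 1073.70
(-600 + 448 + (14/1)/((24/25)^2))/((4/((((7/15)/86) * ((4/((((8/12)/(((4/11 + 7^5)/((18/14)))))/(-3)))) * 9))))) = 118980105923/302720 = 393036.82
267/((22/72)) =9612/11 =873.82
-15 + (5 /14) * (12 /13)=-1335 /91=-14.67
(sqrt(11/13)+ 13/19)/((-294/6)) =-sqrt(143)/637 - 13/931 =-0.03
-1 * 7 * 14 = -98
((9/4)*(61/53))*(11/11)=549/212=2.59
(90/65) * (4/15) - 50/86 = -593/2795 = -0.21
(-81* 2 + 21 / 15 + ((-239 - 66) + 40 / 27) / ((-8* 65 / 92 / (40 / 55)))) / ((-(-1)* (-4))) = 213313 / 7020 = 30.39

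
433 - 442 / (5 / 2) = 1281 / 5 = 256.20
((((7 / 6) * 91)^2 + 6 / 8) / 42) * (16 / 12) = 202898 / 567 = 357.84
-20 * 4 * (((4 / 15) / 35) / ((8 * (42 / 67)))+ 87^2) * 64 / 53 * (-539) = 939960995072 / 2385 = 394113624.77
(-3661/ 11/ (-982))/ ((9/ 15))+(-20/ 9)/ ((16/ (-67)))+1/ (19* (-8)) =72879661/ 7388568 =9.86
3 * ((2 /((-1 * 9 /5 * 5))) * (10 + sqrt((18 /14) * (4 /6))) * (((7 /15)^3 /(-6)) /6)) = 0.02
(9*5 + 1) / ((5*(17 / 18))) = 828 / 85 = 9.74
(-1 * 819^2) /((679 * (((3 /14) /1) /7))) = -3130218 /97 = -32270.29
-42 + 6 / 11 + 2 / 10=-2269 / 55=-41.25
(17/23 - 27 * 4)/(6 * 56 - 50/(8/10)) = -4934/12581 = -0.39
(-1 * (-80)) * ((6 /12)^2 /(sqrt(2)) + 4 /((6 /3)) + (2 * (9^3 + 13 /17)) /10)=10 * sqrt(2) + 201216 /17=11850.38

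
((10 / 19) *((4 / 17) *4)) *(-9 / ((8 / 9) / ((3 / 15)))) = -324 / 323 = -1.00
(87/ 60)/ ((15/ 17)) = 493/ 300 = 1.64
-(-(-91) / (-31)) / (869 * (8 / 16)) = 182 / 26939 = 0.01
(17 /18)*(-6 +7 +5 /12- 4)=-527 /216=-2.44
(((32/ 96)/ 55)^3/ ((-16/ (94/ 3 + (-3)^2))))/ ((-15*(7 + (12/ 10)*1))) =1/ 219186000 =0.00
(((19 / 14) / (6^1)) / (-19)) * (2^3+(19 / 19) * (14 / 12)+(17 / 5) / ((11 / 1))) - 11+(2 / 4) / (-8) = -619559 / 55440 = -11.18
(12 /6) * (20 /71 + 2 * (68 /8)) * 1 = 2454 /71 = 34.56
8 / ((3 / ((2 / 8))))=2 / 3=0.67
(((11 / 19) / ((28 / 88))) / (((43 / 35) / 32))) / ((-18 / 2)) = -38720 / 7353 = -5.27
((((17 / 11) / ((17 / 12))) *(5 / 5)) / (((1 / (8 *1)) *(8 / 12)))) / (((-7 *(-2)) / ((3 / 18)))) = 12 / 77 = 0.16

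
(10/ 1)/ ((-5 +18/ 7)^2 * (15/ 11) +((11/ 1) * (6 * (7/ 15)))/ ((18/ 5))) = 0.60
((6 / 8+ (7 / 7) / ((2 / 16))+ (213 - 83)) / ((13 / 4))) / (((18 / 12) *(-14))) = -2.03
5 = 5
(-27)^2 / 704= 729 / 704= 1.04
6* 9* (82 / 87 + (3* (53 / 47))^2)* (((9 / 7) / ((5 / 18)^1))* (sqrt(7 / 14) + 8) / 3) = 231392862* sqrt(2) / 448427 + 3702285792 / 448427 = 8985.91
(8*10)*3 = 240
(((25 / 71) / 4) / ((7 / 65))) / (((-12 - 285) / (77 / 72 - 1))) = -8125 / 42511392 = -0.00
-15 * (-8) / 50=12 / 5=2.40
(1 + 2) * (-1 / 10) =-3 / 10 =-0.30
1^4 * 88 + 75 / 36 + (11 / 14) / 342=215665 / 2394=90.09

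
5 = 5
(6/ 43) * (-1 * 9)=-54/ 43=-1.26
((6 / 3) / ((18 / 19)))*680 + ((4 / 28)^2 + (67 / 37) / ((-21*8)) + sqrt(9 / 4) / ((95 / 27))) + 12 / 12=17820016643 / 12400920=1436.99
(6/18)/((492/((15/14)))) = 5/6888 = 0.00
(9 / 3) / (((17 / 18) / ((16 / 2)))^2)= 62208 / 289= 215.25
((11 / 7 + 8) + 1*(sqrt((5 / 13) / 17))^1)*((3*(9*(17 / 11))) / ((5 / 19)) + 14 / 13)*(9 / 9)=114143*sqrt(1105) / 158015 + 7647581 / 5005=1552.00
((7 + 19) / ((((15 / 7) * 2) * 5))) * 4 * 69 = 8372 / 25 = 334.88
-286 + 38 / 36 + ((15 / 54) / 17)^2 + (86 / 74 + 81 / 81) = -979707341 / 3464532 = -282.78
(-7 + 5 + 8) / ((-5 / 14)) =-84 / 5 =-16.80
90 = 90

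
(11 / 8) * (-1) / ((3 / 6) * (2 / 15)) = -165 / 8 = -20.62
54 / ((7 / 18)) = 972 / 7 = 138.86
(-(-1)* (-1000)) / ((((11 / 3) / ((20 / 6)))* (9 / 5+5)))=-25000 / 187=-133.69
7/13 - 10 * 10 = -1293/13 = -99.46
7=7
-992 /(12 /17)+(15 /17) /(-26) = -1863517 /1326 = -1405.37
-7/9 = -0.78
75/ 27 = 25/ 9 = 2.78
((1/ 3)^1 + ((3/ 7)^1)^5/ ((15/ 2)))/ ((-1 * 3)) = -84521/ 756315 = -0.11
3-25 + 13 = -9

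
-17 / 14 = -1.21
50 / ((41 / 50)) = 2500 / 41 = 60.98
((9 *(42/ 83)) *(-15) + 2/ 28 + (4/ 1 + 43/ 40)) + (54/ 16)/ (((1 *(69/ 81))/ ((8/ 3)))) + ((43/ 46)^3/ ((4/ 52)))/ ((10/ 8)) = -2494324347/ 56552216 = -44.11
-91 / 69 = -1.32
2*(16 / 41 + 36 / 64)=625 / 328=1.91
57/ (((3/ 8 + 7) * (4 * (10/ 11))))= 2.13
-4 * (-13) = 52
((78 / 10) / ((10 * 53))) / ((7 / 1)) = 39 / 18550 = 0.00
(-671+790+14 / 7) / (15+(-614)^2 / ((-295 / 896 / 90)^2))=421201 / 98061328370679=0.00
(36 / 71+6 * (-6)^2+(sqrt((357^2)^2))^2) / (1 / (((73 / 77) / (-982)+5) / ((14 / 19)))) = 1183246239596415507 / 10737188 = 110200756436.08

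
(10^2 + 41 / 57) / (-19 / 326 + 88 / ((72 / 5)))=5614698 / 337421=16.64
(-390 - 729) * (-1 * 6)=6714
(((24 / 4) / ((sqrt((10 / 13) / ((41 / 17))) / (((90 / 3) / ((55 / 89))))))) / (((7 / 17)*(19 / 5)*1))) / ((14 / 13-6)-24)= -10413*sqrt(90610) / 275044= -11.40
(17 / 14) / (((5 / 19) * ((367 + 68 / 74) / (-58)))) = -0.73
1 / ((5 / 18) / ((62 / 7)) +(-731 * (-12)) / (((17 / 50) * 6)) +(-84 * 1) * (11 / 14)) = 1116 / 4725179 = 0.00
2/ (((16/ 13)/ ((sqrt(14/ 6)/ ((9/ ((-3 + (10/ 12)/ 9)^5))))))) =-1240056903241 * sqrt(21)/ 99179645184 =-57.30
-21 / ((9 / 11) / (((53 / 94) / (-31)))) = 4081 / 8742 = 0.47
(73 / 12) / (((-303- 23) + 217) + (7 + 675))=0.01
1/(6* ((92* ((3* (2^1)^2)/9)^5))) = 0.00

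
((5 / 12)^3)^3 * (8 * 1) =1953125 / 644972544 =0.00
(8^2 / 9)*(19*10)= 12160 / 9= 1351.11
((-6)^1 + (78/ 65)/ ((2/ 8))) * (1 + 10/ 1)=-66/ 5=-13.20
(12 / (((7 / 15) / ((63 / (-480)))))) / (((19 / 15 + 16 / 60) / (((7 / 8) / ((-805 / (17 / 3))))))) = 0.01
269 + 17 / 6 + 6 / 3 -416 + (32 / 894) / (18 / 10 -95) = -9871227 / 69434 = -142.17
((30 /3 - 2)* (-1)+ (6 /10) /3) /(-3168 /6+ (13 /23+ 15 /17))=15249 /1029410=0.01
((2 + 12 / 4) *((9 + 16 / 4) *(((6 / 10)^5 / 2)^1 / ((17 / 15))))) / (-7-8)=-3159 / 21250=-0.15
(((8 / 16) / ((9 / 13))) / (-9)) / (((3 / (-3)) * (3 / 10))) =65 / 243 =0.27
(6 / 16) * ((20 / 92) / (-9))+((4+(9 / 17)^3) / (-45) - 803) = -32669869499 / 40679640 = -803.10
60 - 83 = -23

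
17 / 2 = 8.50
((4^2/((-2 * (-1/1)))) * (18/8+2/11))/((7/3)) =642/77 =8.34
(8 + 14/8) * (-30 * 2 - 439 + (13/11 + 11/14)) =-2985177/616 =-4846.07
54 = 54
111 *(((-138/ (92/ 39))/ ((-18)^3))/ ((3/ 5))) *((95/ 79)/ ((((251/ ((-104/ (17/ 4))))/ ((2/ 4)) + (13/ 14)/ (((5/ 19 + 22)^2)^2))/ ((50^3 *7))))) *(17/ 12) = -10186670469072185156250/ 75545598057557323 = -134841.35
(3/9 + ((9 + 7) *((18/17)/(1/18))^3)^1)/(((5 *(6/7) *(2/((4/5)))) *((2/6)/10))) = 4571256662/14739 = 310147.00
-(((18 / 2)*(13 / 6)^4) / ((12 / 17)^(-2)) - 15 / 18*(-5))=-178591 / 1734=-102.99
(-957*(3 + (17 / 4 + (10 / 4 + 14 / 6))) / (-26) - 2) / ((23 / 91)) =322329 / 184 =1751.79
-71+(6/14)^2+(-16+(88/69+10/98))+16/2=-37403/483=-77.44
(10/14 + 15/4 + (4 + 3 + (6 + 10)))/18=769/504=1.53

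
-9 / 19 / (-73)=0.01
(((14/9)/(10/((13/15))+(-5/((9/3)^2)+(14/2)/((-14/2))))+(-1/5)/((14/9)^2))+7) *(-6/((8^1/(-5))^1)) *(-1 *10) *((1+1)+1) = -45541305/57232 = -795.73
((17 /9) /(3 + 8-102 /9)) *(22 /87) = -374 /261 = -1.43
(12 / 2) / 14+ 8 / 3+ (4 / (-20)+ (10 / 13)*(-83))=-83198 / 1365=-60.95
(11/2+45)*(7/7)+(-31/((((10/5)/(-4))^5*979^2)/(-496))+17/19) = 1853138057/36420758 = 50.88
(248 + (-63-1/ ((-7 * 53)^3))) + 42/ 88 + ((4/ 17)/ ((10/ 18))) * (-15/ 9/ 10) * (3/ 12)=35419523144749/ 190982393140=185.46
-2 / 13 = -0.15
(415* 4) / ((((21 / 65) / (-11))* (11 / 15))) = -539500 / 7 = -77071.43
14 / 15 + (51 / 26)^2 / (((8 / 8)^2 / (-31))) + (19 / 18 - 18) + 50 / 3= -3608453 / 30420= -118.62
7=7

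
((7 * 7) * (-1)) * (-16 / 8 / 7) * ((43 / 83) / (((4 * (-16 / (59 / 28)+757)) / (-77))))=-1367443 / 7339690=-0.19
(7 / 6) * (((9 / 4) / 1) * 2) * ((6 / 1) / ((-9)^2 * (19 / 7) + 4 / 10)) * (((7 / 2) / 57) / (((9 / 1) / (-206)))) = -176645 / 878826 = -0.20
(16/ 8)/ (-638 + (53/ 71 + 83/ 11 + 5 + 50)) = -1562/ 448847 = -0.00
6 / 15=2 / 5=0.40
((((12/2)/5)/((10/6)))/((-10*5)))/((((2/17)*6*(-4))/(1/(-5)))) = -51/50000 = -0.00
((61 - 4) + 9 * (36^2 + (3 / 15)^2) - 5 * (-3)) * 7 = 2053863 / 25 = 82154.52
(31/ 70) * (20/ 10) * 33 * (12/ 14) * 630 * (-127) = -2004495.43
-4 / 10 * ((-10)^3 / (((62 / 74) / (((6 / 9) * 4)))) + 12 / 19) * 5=11245768 / 1767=6364.33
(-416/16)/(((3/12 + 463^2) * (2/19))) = -988/857477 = -0.00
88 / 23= 3.83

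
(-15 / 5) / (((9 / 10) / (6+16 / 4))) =-100 / 3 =-33.33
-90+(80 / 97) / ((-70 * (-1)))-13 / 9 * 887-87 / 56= -67111687 / 48888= -1372.76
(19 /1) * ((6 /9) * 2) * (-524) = -39824 /3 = -13274.67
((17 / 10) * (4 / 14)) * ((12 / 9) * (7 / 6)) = 0.76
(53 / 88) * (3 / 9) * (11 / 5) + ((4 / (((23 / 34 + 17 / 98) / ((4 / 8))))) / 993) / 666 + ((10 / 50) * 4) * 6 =12271465589 / 2341136520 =5.24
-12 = -12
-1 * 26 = -26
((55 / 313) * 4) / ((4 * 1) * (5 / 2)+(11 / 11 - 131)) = -11 / 1878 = -0.01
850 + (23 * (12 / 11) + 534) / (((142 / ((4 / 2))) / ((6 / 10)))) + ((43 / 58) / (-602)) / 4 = 2168169139 / 2536688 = 854.72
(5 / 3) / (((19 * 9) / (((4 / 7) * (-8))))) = -160 / 3591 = -0.04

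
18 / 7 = 2.57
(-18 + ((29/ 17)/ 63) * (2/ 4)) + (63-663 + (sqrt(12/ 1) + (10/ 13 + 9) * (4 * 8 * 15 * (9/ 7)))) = 2 * sqrt(3) + 150675389/ 27846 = 5414.49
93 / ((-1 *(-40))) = 93 / 40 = 2.32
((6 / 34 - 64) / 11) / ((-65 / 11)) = 217 / 221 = 0.98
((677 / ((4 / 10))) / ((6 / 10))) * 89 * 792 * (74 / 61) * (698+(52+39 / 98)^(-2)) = 177578767074945456 / 1054729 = 168364354326.98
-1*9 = -9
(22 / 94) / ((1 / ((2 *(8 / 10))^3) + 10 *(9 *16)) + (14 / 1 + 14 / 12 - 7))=16896 / 104563673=0.00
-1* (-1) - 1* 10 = -9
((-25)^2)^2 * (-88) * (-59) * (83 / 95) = 1771940789.47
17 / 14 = 1.21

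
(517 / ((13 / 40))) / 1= 20680 / 13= 1590.77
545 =545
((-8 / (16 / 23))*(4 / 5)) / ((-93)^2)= -46 / 43245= -0.00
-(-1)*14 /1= 14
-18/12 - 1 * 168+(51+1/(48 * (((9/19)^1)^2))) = -460367/3888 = -118.41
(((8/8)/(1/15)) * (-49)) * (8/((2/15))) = -44100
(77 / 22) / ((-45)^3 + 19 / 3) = -21 / 546712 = -0.00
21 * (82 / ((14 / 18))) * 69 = 152766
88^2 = 7744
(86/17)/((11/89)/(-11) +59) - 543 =-24227548/44625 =-542.91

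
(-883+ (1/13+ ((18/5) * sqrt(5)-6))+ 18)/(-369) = 1258/533-2 * sqrt(5)/205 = 2.34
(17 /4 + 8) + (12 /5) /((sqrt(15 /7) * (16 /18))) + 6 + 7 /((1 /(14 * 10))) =9 * sqrt(105) /50 + 3993 /4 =1000.09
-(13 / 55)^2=-169 / 3025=-0.06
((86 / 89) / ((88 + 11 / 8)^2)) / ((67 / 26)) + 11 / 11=234505983 / 234494975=1.00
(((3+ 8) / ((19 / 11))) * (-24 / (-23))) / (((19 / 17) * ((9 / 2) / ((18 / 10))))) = 2.38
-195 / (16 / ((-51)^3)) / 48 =8622315 / 256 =33680.92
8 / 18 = 4 / 9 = 0.44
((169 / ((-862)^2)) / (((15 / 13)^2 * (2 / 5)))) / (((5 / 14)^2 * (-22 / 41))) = -57379049 / 9195169500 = -0.01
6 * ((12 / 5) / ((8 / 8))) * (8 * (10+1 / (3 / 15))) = 1728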